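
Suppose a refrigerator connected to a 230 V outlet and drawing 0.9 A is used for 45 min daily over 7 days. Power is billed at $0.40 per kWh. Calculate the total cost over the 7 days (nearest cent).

Power = 0.9 A × 230 V = 207 W = 0.207 kW
Runtime = 45 min × 7 = 315 min = 5.25 h
Energy = 0.207 kW × 5.25 h = 1.08675 kWh
Cost = 1.08675 kWh × $0.40/kWh = $0.43

$0.43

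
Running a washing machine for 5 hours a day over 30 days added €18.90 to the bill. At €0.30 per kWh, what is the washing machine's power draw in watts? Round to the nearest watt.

Energy = €18.90 ÷ €0.30/kWh = 63 kWh
Runtime = 5 h/day × 30 days = 150 h
Power = 63 kWh ÷ 150 h = 0.42 kW = 420 W

420 W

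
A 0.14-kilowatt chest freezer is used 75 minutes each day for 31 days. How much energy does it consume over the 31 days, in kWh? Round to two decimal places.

Runtime = 75 min × 31 = 2325 min = 38.75 h
Energy = 0.14 kW × 38.75 h = 5.425 kWh ≈ 5.43 kWh

5.43 kWh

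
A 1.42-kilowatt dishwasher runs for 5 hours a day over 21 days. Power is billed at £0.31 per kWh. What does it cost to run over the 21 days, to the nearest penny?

£46.22

Runtime = 5 h/day × 21 days = 105 h
Energy = 1.42 kW × 105 h = 149.1 kWh
Cost = 149.1 kWh × £0.31/kWh = £46.22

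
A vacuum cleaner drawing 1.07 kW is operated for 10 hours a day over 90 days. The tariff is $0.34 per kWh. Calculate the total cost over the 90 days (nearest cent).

Runtime = 10 h/day × 90 days = 900 h
Energy = 1.07 kW × 900 h = 963 kWh
Cost = 963 kWh × $0.34/kWh = $327.42

$327.42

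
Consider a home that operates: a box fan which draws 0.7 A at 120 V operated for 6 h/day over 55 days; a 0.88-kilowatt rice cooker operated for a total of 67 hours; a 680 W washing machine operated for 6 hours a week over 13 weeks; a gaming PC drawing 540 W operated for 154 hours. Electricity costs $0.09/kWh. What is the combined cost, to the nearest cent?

$20.06

box fan: Power = 0.7 A × 120 V = 84 W = 0.084 kW
box fan: Runtime = 6 h/day × 55 days = 330 h
box fan: 0.084 kW × 330 h = 27.72 kWh
rice cooker: 0.88 kW × 67 h = 58.96 kWh
washing machine: Runtime = 6 h/week × 13 weeks = 78 h
washing machine: 0.68 kW × 78 h = 53.04 kWh
gaming PC: 0.54 kW × 154 h = 83.16 kWh
Total energy = 222.88 kWh
Cost = 222.88 × $0.09 = $20.06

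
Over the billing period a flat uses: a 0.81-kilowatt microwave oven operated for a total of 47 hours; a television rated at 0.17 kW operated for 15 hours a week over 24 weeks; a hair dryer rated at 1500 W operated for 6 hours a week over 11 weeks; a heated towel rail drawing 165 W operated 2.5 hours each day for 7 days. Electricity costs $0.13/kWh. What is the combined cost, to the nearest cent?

$26.15

microwave oven: 0.81 kW × 47 h = 38.07 kWh
television: Runtime = 15 h/week × 24 weeks = 360 h
television: 0.17 kW × 360 h = 61.2 kWh
hair dryer: Runtime = 6 h/week × 11 weeks = 66 h
hair dryer: 1.5 kW × 66 h = 99 kWh
heated towel rail: Runtime = 2.5 h/day × 7 days = 17.5 h
heated towel rail: 0.165 kW × 17.5 h = 2.8875 kWh
Total energy = 201.1575 kWh
Cost = 201.1575 × $0.13 = $26.15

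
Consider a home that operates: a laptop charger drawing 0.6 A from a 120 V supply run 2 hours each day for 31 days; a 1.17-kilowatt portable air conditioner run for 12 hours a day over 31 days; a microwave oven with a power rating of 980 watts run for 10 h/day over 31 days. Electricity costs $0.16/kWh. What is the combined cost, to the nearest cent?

laptop charger: Power = 0.6 A × 120 V = 72 W = 0.072 kW
laptop charger: Runtime = 2 h/day × 31 days = 62 h
laptop charger: 0.072 kW × 62 h = 4.464 kWh
portable air conditioner: Runtime = 12 h/day × 31 days = 372 h
portable air conditioner: 1.17 kW × 372 h = 435.24 kWh
microwave oven: Runtime = 10 h/day × 31 days = 310 h
microwave oven: 0.98 kW × 310 h = 303.8 kWh
Total energy = 743.504 kWh
Cost = 743.504 × $0.16 = $118.96

$118.96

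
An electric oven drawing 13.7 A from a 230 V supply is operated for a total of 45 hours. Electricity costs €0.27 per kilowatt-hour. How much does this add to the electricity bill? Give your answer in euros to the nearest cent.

Power = 13.7 A × 230 V = 3151 W = 3.151 kW
Energy = 3.151 kW × 45 h = 141.795 kWh
Cost = 141.795 kWh × €0.27/kWh = €38.28

€38.28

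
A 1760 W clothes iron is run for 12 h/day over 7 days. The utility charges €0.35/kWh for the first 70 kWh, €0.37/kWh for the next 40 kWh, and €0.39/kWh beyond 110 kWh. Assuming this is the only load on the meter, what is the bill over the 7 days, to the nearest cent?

€54.06

Runtime = 12 h/day × 7 days = 84 h
Energy = 1.76 kW × 84 h = 147.84 kWh
Tier 1 (0–70 kWh): 70 × €0.35 = €24.5
Tier 2 (70–110 kWh): 40 × €0.37 = €14.8
Above 110 kWh: 37.84 × €0.39 = €14.7576
Bill = €54.06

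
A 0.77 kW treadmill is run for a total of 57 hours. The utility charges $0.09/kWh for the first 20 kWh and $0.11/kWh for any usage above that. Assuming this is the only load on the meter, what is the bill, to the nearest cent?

Energy = 0.77 kW × 57 h = 43.89 kWh
Tier 1 (0–20 kWh): 20 × $0.09 = $1.8
Above 20 kWh: 23.89 × $0.11 = $2.6279
Bill = $4.43

$4.43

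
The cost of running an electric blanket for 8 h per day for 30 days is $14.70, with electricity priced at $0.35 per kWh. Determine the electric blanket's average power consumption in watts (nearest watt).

Energy = $14.70 ÷ $0.35/kWh = 42 kWh
Runtime = 8 h/day × 30 days = 240 h
Power = 42 kWh ÷ 240 h = 0.175 kW = 175 W

175 W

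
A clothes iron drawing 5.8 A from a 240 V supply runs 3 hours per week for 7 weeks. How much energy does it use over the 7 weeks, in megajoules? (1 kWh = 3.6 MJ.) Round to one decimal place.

105.2 MJ

Power = 5.8 A × 240 V = 1392 W = 1.392 kW
Runtime = 3 h/week × 7 weeks = 21 h
Energy = 1.392 kW × 21 h = 29.232 kWh
= 29.232 × 3.6 MJ = 105.2 MJ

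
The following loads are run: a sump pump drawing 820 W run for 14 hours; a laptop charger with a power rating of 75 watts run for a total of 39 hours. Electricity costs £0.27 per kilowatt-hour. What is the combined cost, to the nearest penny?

sump pump: 0.82 kW × 14 h = 11.48 kWh
laptop charger: 0.075 kW × 39 h = 2.925 kWh
Total energy = 14.405 kWh
Cost = 14.405 × £0.27 = £3.89

£3.89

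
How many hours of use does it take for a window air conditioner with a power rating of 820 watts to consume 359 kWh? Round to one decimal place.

437.8 h

Hours = 359 kWh ÷ 0.82 kW = 437.8 h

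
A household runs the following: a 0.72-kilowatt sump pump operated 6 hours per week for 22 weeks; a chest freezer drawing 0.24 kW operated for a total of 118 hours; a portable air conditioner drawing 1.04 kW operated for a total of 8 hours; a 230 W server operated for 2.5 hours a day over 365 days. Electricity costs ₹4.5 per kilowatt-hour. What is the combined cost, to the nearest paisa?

sump pump: Runtime = 6 h/week × 22 weeks = 132 h
sump pump: 0.72 kW × 132 h = 95.04 kWh
chest freezer: 0.24 kW × 118 h = 28.32 kWh
portable air conditioner: 1.04 kW × 8 h = 8.32 kWh
server: Runtime = 2.5 h/day × 365 days = 912.5 h
server: 0.23 kW × 912.5 h = 209.875 kWh
Total energy = 341.555 kWh
Cost = 341.555 × ₹4.5 = ₹1537.00

₹1537.00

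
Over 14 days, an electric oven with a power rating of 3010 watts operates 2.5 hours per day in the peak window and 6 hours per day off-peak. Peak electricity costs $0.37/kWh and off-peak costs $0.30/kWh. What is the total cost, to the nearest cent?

Peak energy = 3.01 kW × 2.5 h × 14 = 105.35 kWh
Off-peak energy = 3.01 kW × 6 h × 14 = 252.84 kWh
Cost = 105.35 × $0.37 + 252.84 × $0.30 = $38.9795 + $75.852 = $114.83

$114.83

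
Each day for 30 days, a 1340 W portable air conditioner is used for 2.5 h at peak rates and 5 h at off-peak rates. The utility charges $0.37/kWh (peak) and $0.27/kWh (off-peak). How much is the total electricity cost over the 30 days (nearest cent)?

Peak energy = 1.34 kW × 2.5 h × 30 = 100.5 kWh
Off-peak energy = 1.34 kW × 5 h × 30 = 201 kWh
Cost = 100.5 × $0.37 + 201 × $0.27 = $37.185 + $54.27 = $91.46

$91.46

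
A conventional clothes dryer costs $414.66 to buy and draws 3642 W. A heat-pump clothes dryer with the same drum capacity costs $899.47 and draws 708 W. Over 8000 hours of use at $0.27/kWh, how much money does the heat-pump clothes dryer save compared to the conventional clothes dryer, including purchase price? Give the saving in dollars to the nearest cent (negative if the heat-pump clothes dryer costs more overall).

$5852.63

conventional clothes dryer: $414.66 + (3642/1000) kW × 8000 h × $0.27 = $414.66 + $7866.72 = $8281.38
heat-pump clothes dryer: $899.47 + (708/1000) kW × 8000 h × $0.27 = $899.47 + $1529.28 = $2428.75
Saving = $8281.38 − $2428.75 = $5852.63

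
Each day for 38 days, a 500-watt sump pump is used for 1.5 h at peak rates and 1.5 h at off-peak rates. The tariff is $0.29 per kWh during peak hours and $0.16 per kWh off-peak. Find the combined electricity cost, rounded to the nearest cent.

Peak energy = 0.5 kW × 1.5 h × 38 = 28.5 kWh
Off-peak energy = 0.5 kW × 1.5 h × 38 = 28.5 kWh
Cost = 28.5 × $0.29 + 28.5 × $0.16 = $8.265 + $4.56 = $12.83

$12.83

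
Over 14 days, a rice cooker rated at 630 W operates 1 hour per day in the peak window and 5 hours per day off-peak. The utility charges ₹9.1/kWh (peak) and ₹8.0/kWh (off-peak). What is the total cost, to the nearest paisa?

₹433.06

Peak energy = 0.63 kW × 1 h × 14 = 8.82 kWh
Off-peak energy = 0.63 kW × 5 h × 14 = 44.1 kWh
Cost = 8.82 × ₹9.1 + 44.1 × ₹8.0 = ₹80.262 + ₹352.8 = ₹433.06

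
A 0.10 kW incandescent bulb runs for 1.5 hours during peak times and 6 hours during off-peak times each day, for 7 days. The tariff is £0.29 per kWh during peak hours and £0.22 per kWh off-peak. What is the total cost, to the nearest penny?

Peak energy = 0.1 kW × 1.5 h × 7 = 1.05 kWh
Off-peak energy = 0.1 kW × 6 h × 7 = 4.2 kWh
Cost = 1.05 × £0.29 + 4.2 × £0.22 = £0.3045 + £0.924 = £1.23

£1.23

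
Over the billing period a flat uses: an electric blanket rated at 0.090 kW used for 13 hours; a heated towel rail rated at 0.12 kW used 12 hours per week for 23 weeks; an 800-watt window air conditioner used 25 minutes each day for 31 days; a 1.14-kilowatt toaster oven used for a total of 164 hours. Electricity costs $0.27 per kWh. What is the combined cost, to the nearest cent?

$62.53

electric blanket: 0.09 kW × 13 h = 1.17 kWh
heated towel rail: Runtime = 12 h/week × 23 weeks = 276 h
heated towel rail: 0.12 kW × 276 h = 33.12 kWh
window air conditioner: Runtime = 25 min × 31 = 775 min = 12.916666… h
window air conditioner: 0.8 kW × 12.916666… h = 10.333333… kWh
toaster oven: 1.14 kW × 164 h = 186.96 kWh
Total energy = 231.583333… kWh
Cost = 231.583333… × $0.27 = $62.53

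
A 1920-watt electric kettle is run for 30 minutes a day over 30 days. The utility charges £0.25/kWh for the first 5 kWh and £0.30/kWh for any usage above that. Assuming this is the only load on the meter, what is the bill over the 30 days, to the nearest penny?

Runtime = 30 min × 30 = 900 min = 15 h
Energy = 1.92 kW × 15 h = 28.8 kWh
Tier 1 (0–5 kWh): 5 × £0.25 = £1.25
Above 5 kWh: 23.8 × £0.30 = £7.14
Bill = £8.39

£8.39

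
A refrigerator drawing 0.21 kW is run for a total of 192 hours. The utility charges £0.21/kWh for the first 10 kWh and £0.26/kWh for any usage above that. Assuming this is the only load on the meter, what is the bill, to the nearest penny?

Energy = 0.21 kW × 192 h = 40.32 kWh
Tier 1 (0–10 kWh): 10 × £0.21 = £2.1
Above 10 kWh: 30.32 × £0.26 = £7.8832
Bill = £9.98

£9.98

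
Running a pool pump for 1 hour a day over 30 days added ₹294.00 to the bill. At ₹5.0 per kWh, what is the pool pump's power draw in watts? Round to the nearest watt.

Energy = ₹294.00 ÷ ₹5.0/kWh = 58.8 kWh
Runtime = 1 h/day × 30 days = 30 h
Power = 58.8 kWh ÷ 30 h = 1.96 kW = 1960 W

1960 W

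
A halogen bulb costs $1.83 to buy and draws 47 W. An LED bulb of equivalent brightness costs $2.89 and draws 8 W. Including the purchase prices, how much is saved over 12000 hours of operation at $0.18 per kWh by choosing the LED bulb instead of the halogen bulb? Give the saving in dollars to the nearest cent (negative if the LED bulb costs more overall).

$83.18

halogen bulb: $1.83 + (47/1000) kW × 12000 h × $0.18 = $1.83 + $101.52 = $103.35
LED bulb: $2.89 + (8/1000) kW × 12000 h × $0.18 = $2.89 + $17.28 = $20.17
Saving = $103.35 − $20.17 = $83.18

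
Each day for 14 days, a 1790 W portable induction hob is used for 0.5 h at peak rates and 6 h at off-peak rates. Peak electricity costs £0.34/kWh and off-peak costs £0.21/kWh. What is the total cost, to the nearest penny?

£35.84

Peak energy = 1.79 kW × 0.5 h × 14 = 12.53 kWh
Off-peak energy = 1.79 kW × 6 h × 14 = 150.36 kWh
Cost = 12.53 × £0.34 + 150.36 × £0.21 = £4.2602 + £31.5756 = £35.84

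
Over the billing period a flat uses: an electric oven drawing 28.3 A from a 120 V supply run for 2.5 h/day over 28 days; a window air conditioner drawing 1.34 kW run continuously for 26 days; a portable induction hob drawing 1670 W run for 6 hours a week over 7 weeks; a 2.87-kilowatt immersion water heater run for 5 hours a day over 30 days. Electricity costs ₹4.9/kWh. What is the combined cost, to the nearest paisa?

electric oven: Power = 28.3 A × 120 V = 3396 W = 3.396 kW
electric oven: Runtime = 2.5 h/day × 28 days = 70 h
electric oven: 3.396 kW × 70 h = 237.72 kWh
window air conditioner: Runtime = 24 h × 26 = 624 h
window air conditioner: 1.34 kW × 624 h = 836.16 kWh
portable induction hob: Runtime = 6 h/week × 7 weeks = 42 h
portable induction hob: 1.67 kW × 42 h = 70.14 kWh
immersion water heater: Runtime = 5 h/day × 30 days = 150 h
immersion water heater: 2.87 kW × 150 h = 430.5 kWh
Total energy = 1574.52 kWh
Cost = 1574.52 × ₹4.9 = ₹7715.15

₹7715.15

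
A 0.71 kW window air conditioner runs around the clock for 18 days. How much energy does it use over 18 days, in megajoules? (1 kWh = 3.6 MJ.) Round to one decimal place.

Runtime = 24 h × 18 = 432 h
Energy = 0.71 kW × 432 h = 306.72 kWh
= 306.72 × 3.6 MJ = 1104.2 MJ

1104.2 MJ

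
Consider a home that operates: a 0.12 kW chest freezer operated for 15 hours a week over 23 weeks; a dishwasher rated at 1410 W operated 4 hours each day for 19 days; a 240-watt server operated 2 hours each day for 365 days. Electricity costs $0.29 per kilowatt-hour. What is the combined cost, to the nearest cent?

$93.89

chest freezer: Runtime = 15 h/week × 23 weeks = 345 h
chest freezer: 0.12 kW × 345 h = 41.4 kWh
dishwasher: Runtime = 4 h/day × 19 days = 76 h
dishwasher: 1.41 kW × 76 h = 107.16 kWh
server: Runtime = 2 h/day × 365 days = 730 h
server: 0.24 kW × 730 h = 175.2 kWh
Total energy = 323.76 kWh
Cost = 323.76 × $0.29 = $93.89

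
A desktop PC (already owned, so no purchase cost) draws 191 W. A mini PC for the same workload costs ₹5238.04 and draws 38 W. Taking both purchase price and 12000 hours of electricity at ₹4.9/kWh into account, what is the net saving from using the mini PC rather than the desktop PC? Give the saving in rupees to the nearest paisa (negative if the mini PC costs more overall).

₹3758.36

desktop PC: ₹0.00 + (191/1000) kW × 12000 h × ₹4.9 = ₹0.00 + ₹11230.8 = ₹11230.8
mini PC: ₹5238.04 + (38/1000) kW × 12000 h × ₹4.9 = ₹5238.04 + ₹2234.4 = ₹7472.44
Saving = ₹11230.8 − ₹7472.44 = ₹3758.36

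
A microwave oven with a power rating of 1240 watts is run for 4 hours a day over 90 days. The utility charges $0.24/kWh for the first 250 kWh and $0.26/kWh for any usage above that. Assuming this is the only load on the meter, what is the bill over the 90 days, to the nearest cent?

$111.06

Runtime = 4 h/day × 90 days = 360 h
Energy = 1.24 kW × 360 h = 446.4 kWh
Tier 1 (0–250 kWh): 250 × $0.24 = $60
Above 250 kWh: 196.4 × $0.26 = $51.064
Bill = $111.06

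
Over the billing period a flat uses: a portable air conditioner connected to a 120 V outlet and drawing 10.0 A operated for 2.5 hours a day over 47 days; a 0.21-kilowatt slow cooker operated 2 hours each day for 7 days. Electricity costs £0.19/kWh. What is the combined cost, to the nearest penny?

portable air conditioner: Power = 10.0 A × 120 V = 1200 W = 1.2 kW
portable air conditioner: Runtime = 2.5 h/day × 47 days = 117.5 h
portable air conditioner: 1.2 kW × 117.5 h = 141 kWh
slow cooker: Runtime = 2 h/day × 7 days = 14 h
slow cooker: 0.21 kW × 14 h = 2.94 kWh
Total energy = 143.94 kWh
Cost = 143.94 × £0.19 = £27.35

£27.35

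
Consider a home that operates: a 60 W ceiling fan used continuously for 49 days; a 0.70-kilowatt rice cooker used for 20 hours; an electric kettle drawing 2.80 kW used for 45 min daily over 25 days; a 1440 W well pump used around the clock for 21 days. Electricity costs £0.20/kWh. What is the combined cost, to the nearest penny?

ceiling fan: Runtime = 24 h × 49 = 1176 h
ceiling fan: 0.06 kW × 1176 h = 70.56 kWh
rice cooker: 0.7 kW × 20 h = 14 kWh
electric kettle: Runtime = 45 min × 25 = 1125 min = 18.75 h
electric kettle: 2.8 kW × 18.75 h = 52.5 kWh
well pump: Runtime = 24 h × 21 = 504 h
well pump: 1.44 kW × 504 h = 725.76 kWh
Total energy = 862.82 kWh
Cost = 862.82 × £0.20 = £172.56

£172.56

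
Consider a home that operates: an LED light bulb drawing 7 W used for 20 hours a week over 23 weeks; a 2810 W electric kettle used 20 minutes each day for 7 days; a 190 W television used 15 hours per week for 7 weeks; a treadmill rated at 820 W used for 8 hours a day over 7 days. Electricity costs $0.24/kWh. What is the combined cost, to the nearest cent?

LED light bulb: Runtime = 20 h/week × 23 weeks = 460 h
LED light bulb: 0.007 kW × 460 h = 3.22 kWh
electric kettle: Runtime = 20 min × 7 = 140 min = 2.333333… h
electric kettle: 2.81 kW × 2.333333… h = 6.556666… kWh
television: Runtime = 15 h/week × 7 weeks = 105 h
television: 0.19 kW × 105 h = 19.95 kWh
treadmill: Runtime = 8 h/day × 7 days = 56 h
treadmill: 0.82 kW × 56 h = 45.92 kWh
Total energy = 75.646666… kWh
Cost = 75.646666… × $0.24 = $18.16

$18.16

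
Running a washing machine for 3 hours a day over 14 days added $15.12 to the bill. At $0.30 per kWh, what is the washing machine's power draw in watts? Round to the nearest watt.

Energy = $15.12 ÷ $0.30/kWh = 50.4 kWh
Runtime = 3 h/day × 14 days = 42 h
Power = 50.4 kWh ÷ 42 h = 1.2 kW = 1200 W

1200 W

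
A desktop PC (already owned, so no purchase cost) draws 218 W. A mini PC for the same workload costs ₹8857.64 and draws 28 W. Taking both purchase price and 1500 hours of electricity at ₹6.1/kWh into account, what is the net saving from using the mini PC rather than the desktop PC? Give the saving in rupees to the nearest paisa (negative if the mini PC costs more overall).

desktop PC: ₹0.00 + (218/1000) kW × 1500 h × ₹6.1 = ₹0.00 + ₹1994.7 = ₹1994.7
mini PC: ₹8857.64 + (28/1000) kW × 1500 h × ₹6.1 = ₹8857.64 + ₹256.2 = ₹9113.84
Saving = ₹1994.7 − ₹9113.84 = −₹7119.14

-₹7119.14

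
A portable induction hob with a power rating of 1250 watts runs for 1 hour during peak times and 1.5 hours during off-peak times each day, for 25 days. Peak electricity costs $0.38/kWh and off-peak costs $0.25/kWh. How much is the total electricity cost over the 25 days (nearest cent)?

Peak energy = 1.25 kW × 1 h × 25 = 31.25 kWh
Off-peak energy = 1.25 kW × 1.5 h × 25 = 46.875 kWh
Cost = 31.25 × $0.38 + 46.875 × $0.25 = $11.875 + $11.71875 = $23.59

$23.59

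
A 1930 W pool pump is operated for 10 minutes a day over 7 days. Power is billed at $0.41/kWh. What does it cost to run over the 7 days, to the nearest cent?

$0.92

Runtime = 10 min × 7 = 70 min = 1.166666… h
Energy = 1.93 kW × 1.166666… h = 2.251666… kWh
Cost = 2.251666… kWh × $0.41/kWh = $0.92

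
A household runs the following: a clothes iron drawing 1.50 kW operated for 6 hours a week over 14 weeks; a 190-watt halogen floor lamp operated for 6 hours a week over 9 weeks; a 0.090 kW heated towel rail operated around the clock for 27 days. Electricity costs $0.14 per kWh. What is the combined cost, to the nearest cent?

clothes iron: Runtime = 6 h/week × 14 weeks = 84 h
clothes iron: 1.5 kW × 84 h = 126 kWh
halogen floor lamp: Runtime = 6 h/week × 9 weeks = 54 h
halogen floor lamp: 0.19 kW × 54 h = 10.26 kWh
heated towel rail: Runtime = 24 h × 27 = 648 h
heated towel rail: 0.09 kW × 648 h = 58.32 kWh
Total energy = 194.58 kWh
Cost = 194.58 × $0.14 = $27.24

$27.24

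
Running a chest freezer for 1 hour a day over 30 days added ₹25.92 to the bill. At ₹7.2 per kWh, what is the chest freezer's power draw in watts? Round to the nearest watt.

Energy = ₹25.92 ÷ ₹7.2/kWh = 3.6 kWh
Runtime = 1 h/day × 30 days = 30 h
Power = 3.6 kWh ÷ 30 h = 0.12 kW = 120 W

120 W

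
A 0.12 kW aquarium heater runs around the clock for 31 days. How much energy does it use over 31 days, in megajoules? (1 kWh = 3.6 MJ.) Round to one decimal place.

Runtime = 24 h × 31 = 744 h
Energy = 0.12 kW × 744 h = 89.28 kWh
= 89.28 × 3.6 MJ = 321.4 MJ

321.4 MJ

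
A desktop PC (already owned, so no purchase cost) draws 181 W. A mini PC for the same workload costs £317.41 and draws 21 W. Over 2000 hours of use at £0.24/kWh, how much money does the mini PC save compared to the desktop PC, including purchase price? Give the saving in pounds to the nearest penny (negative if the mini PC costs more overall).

desktop PC: £0.00 + (181/1000) kW × 2000 h × £0.24 = £0.00 + £86.88 = £86.88
mini PC: £317.41 + (21/1000) kW × 2000 h × £0.24 = £317.41 + £10.08 = £327.49
Saving = £86.88 − £327.49 = −£240.61

-£240.61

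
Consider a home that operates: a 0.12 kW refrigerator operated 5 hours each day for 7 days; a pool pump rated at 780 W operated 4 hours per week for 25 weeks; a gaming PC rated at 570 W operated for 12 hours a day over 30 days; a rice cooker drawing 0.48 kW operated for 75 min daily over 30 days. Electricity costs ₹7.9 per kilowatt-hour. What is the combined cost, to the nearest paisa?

₹2412.66

refrigerator: Runtime = 5 h/day × 7 days = 35 h
refrigerator: 0.12 kW × 35 h = 4.2 kWh
pool pump: Runtime = 4 h/week × 25 weeks = 100 h
pool pump: 0.78 kW × 100 h = 78 kWh
gaming PC: Runtime = 12 h/day × 30 days = 360 h
gaming PC: 0.57 kW × 360 h = 205.2 kWh
rice cooker: Runtime = 75 min × 30 = 2250 min = 37.5 h
rice cooker: 0.48 kW × 37.5 h = 18 kWh
Total energy = 305.4 kWh
Cost = 305.4 × ₹7.9 = ₹2412.66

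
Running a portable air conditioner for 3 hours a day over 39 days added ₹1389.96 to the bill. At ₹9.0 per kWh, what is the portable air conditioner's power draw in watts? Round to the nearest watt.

1320 W

Energy = ₹1389.96 ÷ ₹9.0/kWh = 154.44 kWh
Runtime = 3 h/day × 39 days = 117 h
Power = 154.44 kWh ÷ 117 h = 1.32 kW = 1320 W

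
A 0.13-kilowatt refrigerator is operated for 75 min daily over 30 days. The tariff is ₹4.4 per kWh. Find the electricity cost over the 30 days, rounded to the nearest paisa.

₹21.45

Runtime = 75 min × 30 = 2250 min = 37.5 h
Energy = 0.13 kW × 37.5 h = 4.875 kWh
Cost = 4.875 kWh × ₹4.4/kWh = ₹21.45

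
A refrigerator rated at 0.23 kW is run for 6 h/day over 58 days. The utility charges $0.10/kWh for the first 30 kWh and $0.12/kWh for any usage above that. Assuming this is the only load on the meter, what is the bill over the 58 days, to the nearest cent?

$9.00

Runtime = 6 h/day × 58 days = 348 h
Energy = 0.23 kW × 348 h = 80.04 kWh
Tier 1 (0–30 kWh): 30 × $0.10 = $3
Above 30 kWh: 50.04 × $0.12 = $6.0048
Bill = $9.00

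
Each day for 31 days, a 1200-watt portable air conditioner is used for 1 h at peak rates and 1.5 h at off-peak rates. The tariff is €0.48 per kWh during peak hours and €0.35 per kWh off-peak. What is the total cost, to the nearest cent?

€37.39

Peak energy = 1.2 kW × 1 h × 31 = 37.2 kWh
Off-peak energy = 1.2 kW × 1.5 h × 31 = 55.8 kWh
Cost = 37.2 × €0.48 + 55.8 × €0.35 = €17.856 + €19.53 = €37.39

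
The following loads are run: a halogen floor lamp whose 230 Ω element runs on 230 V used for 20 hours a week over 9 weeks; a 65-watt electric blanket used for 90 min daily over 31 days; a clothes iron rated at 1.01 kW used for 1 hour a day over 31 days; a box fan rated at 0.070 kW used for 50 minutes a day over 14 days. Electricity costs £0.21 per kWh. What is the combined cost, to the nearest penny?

£16.08

halogen floor lamp: Power = V²/R = 230²/230 = 230 W = 0.23 kW
halogen floor lamp: Runtime = 20 h/week × 9 weeks = 180 h
halogen floor lamp: 0.23 kW × 180 h = 41.4 kWh
electric blanket: Runtime = 90 min × 31 = 2790 min = 46.5 h
electric blanket: 0.065 kW × 46.5 h = 3.0225 kWh
clothes iron: Runtime = 1 h/day × 31 days = 31 h
clothes iron: 1.01 kW × 31 h = 31.31 kWh
box fan: Runtime = 50 min × 14 = 700 min = 11.666666… h
box fan: 0.07 kW × 11.666666… h = 0.816666… kWh
Total energy = 76.549166… kWh
Cost = 76.549166… × £0.21 = £16.08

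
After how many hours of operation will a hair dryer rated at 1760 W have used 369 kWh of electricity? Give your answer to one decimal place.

209.7 h

Hours = 369 kWh ÷ 1.76 kW = 209.7 h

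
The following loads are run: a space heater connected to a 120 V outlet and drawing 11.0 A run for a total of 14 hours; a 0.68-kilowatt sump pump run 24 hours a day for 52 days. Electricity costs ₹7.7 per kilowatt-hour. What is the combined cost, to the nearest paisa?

space heater: Power = 11.0 A × 120 V = 1320 W = 1.32 kW
space heater: 1.32 kW × 14 h = 18.48 kWh
sump pump: Runtime = 24 h × 52 = 1248 h
sump pump: 0.68 kW × 1248 h = 848.64 kWh
Total energy = 867.12 kWh
Cost = 867.12 × ₹7.7 = ₹6676.82

₹6676.82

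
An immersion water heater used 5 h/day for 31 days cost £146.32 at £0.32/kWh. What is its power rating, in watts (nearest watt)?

2950 W

Energy = £146.32 ÷ £0.32/kWh = 457.25 kWh
Runtime = 5 h/day × 31 days = 155 h
Power = 457.25 kWh ÷ 155 h = 2.95 kW = 2950 W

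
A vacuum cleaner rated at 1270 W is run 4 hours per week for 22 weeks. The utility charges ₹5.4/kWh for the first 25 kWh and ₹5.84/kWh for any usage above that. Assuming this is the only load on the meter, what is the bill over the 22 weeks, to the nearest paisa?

Runtime = 4 h/week × 22 weeks = 88 h
Energy = 1.27 kW × 88 h = 111.76 kWh
Tier 1 (0–25 kWh): 25 × ₹5.4 = ₹135
Above 25 kWh: 86.76 × ₹5.84 = ₹506.6784
Bill = ₹641.68

₹641.68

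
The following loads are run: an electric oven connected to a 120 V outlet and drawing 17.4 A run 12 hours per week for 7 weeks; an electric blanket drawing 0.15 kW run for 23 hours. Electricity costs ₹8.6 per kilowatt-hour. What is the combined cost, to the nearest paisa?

₹1538.04

electric oven: Power = 17.4 A × 120 V = 2088 W = 2.088 kW
electric oven: Runtime = 12 h/week × 7 weeks = 84 h
electric oven: 2.088 kW × 84 h = 175.392 kWh
electric blanket: 0.15 kW × 23 h = 3.45 kWh
Total energy = 178.842 kWh
Cost = 178.842 × ₹8.6 = ₹1538.04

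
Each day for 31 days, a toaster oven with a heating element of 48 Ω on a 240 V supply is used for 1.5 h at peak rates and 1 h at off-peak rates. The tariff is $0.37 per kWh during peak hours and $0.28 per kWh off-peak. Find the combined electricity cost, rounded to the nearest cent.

Power = V²/R = 240²/48 = 1200 W = 1.2 kW
Peak energy = 1.2 kW × 1.5 h × 31 = 55.8 kWh
Off-peak energy = 1.2 kW × 1 h × 31 = 37.2 kWh
Cost = 55.8 × $0.37 + 37.2 × $0.28 = $20.646 + $10.416 = $31.06

$31.06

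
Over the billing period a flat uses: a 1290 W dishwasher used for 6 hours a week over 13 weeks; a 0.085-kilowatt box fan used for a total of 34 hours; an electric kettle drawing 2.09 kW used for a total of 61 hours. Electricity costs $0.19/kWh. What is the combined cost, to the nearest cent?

$43.89

dishwasher: Runtime = 6 h/week × 13 weeks = 78 h
dishwasher: 1.29 kW × 78 h = 100.62 kWh
box fan: 0.085 kW × 34 h = 2.89 kWh
electric kettle: 2.09 kW × 61 h = 127.49 kWh
Total energy = 231 kWh
Cost = 231 × $0.19 = $43.89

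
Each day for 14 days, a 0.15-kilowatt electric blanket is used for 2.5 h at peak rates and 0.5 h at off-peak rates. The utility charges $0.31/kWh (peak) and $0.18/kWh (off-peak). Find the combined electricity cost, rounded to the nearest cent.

Peak energy = 0.15 kW × 2.5 h × 14 = 5.25 kWh
Off-peak energy = 0.15 kW × 0.5 h × 14 = 1.05 kWh
Cost = 5.25 × $0.31 + 1.05 × $0.18 = $1.6275 + $0.189 = $1.82

$1.82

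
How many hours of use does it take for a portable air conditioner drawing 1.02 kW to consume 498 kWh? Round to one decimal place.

488.2 h

Hours = 498 kWh ÷ 1.02 kW = 488.2 h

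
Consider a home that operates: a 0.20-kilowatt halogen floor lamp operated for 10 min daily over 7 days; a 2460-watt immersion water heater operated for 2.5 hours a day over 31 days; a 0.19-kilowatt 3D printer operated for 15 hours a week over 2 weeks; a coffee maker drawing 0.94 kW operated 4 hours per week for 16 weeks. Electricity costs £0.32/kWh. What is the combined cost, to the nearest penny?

halogen floor lamp: Runtime = 10 min × 7 = 70 min = 1.166666… h
halogen floor lamp: 0.2 kW × 1.166666… h = 0.233333… kWh
immersion water heater: Runtime = 2.5 h/day × 31 days = 77.5 h
immersion water heater: 2.46 kW × 77.5 h = 190.65 kWh
3D printer: Runtime = 15 h/week × 2 weeks = 30 h
3D printer: 0.19 kW × 30 h = 5.7 kWh
coffee maker: Runtime = 4 h/week × 16 weeks = 64 h
coffee maker: 0.94 kW × 64 h = 60.16 kWh
Total energy = 256.743333… kWh
Cost = 256.743333… × £0.32 = £82.16

£82.16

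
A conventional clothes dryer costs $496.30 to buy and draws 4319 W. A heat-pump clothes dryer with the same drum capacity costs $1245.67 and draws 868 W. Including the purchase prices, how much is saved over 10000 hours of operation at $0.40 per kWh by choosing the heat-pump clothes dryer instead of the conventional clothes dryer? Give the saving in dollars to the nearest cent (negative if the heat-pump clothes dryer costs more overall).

$13054.63

conventional clothes dryer: $496.30 + (4319/1000) kW × 10000 h × $0.40 = $496.30 + $17276 = $17772.3
heat-pump clothes dryer: $1245.67 + (868/1000) kW × 10000 h × $0.40 = $1245.67 + $3472 = $4717.67
Saving = $17772.3 − $4717.67 = $13054.63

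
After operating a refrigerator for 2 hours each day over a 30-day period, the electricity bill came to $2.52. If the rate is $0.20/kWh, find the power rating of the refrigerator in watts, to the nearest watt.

Energy = $2.52 ÷ $0.20/kWh = 12.6 kWh
Runtime = 2 h/day × 30 days = 60 h
Power = 12.6 kWh ÷ 60 h = 0.21 kW = 210 W

210 W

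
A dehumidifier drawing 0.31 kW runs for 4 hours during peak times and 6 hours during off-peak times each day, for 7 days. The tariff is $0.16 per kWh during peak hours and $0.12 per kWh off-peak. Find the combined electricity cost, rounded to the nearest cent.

$2.95

Peak energy = 0.31 kW × 4 h × 7 = 8.68 kWh
Off-peak energy = 0.31 kW × 6 h × 7 = 13.02 kWh
Cost = 8.68 × $0.16 + 13.02 × $0.12 = $1.3888 + $1.5624 = $2.95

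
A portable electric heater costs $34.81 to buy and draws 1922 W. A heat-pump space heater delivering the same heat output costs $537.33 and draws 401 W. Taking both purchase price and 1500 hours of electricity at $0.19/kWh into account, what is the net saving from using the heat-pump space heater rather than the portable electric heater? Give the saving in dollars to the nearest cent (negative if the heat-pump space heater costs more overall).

portable electric heater: $34.81 + (1922/1000) kW × 1500 h × $0.19 = $34.81 + $547.77 = $582.58
heat-pump space heater: $537.33 + (401/1000) kW × 1500 h × $0.19 = $537.33 + $114.285 = $651.615
Saving = $582.58 − $651.615 = −$69.035 → -$69.04

-$69.04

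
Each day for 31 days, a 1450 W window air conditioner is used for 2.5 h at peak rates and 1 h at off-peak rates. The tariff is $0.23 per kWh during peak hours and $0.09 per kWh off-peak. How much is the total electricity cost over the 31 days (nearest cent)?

$29.89

Peak energy = 1.45 kW × 2.5 h × 31 = 112.375 kWh
Off-peak energy = 1.45 kW × 1 h × 31 = 44.95 kWh
Cost = 112.375 × $0.23 + 44.95 × $0.09 = $25.84625 + $4.0455 = $29.89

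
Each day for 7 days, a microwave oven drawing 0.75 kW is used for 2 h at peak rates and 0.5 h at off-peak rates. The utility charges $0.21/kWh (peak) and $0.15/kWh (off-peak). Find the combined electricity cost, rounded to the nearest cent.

$2.60

Peak energy = 0.75 kW × 2 h × 7 = 10.5 kWh
Off-peak energy = 0.75 kW × 0.5 h × 7 = 2.625 kWh
Cost = 10.5 × $0.21 + 2.625 × $0.15 = $2.205 + $0.39375 = $2.60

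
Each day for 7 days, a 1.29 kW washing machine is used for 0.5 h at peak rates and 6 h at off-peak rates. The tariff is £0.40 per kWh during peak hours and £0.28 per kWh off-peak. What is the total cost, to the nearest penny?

Peak energy = 1.29 kW × 0.5 h × 7 = 4.515 kWh
Off-peak energy = 1.29 kW × 6 h × 7 = 54.18 kWh
Cost = 4.515 × £0.40 + 54.18 × £0.28 = £1.806 + £15.1704 = £16.98

£16.98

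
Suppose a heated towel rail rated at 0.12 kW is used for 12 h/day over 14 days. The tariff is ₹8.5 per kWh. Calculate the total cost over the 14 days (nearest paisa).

Runtime = 12 h/day × 14 days = 168 h
Energy = 0.12 kW × 168 h = 20.16 kWh
Cost = 20.16 kWh × ₹8.5/kWh = ₹171.36

₹171.36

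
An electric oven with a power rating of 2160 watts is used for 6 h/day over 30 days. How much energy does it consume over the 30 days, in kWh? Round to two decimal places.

388.80 kWh

Runtime = 6 h/day × 30 days = 180 h
Energy = 2.16 kW × 180 h = 388.8 kWh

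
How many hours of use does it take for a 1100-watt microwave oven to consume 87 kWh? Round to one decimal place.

Hours = 87 kWh ÷ 1.1 kW = 79.1 h

79.1 h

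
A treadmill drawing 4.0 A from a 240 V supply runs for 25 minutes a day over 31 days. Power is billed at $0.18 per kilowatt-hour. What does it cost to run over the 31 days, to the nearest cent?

Power = 4.0 A × 240 V = 960 W = 0.96 kW
Runtime = 25 min × 31 = 775 min = 12.916666… h
Energy = 0.96 kW × 12.916666… h = 12.4 kWh
Cost = 12.4 kWh × $0.18/kWh = $2.23

$2.23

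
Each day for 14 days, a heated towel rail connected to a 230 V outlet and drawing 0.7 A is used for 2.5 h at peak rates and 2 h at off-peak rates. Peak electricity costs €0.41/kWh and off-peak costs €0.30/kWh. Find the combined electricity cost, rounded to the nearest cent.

€3.66

Power = 0.7 A × 230 V = 161 W = 0.161 kW
Peak energy = 0.161 kW × 2.5 h × 14 = 5.635 kWh
Off-peak energy = 0.161 kW × 2 h × 14 = 4.508 kWh
Cost = 5.635 × €0.41 + 4.508 × €0.30 = €2.31035 + €1.3524 = €3.66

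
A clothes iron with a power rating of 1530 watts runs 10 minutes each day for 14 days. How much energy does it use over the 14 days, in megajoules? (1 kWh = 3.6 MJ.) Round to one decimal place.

12.9 MJ

Runtime = 10 min × 14 = 140 min = 2.333333… h
Energy = 1.53 kW × 2.333333… h = 3.57 kWh
= 3.57 × 3.6 MJ = 12.9 MJ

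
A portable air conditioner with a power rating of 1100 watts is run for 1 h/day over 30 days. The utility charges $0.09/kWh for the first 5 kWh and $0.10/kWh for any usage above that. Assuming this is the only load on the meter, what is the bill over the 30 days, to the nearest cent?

$3.25

Runtime = 1 h/day × 30 days = 30 h
Energy = 1.1 kW × 30 h = 33 kWh
Tier 1 (0–5 kWh): 5 × $0.09 = $0.45
Above 5 kWh: 28 × $0.10 = $2.8
Bill = $3.25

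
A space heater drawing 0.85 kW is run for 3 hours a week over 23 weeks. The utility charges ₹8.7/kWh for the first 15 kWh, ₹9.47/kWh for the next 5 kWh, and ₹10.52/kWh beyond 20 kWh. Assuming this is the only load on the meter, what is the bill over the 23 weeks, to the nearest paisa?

₹584.45

Runtime = 3 h/week × 23 weeks = 69 h
Energy = 0.85 kW × 69 h = 58.65 kWh
Tier 1 (0–15 kWh): 15 × ₹8.7 = ₹130.5
Tier 2 (15–20 kWh): 5 × ₹9.47 = ₹47.35
Above 20 kWh: 38.65 × ₹10.52 = ₹406.598
Bill = ₹584.45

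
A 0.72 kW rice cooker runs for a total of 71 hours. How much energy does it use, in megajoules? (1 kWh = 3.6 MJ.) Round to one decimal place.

184.0 MJ

Energy = 0.72 kW × 71 h = 51.12 kWh
= 51.12 × 3.6 MJ = 184.0 MJ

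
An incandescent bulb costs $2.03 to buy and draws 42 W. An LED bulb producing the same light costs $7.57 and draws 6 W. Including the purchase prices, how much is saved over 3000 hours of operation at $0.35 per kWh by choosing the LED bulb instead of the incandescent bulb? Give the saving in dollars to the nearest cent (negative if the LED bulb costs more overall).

$32.26

incandescent bulb: $2.03 + (42/1000) kW × 3000 h × $0.35 = $2.03 + $44.1 = $46.13
LED bulb: $7.57 + (6/1000) kW × 3000 h × $0.35 = $7.57 + $6.3 = $13.87
Saving = $46.13 − $13.87 = $32.26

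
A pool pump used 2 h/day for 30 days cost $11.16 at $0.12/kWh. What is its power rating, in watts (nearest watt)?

Energy = $11.16 ÷ $0.12/kWh = 93 kWh
Runtime = 2 h/day × 30 days = 60 h
Power = 93 kWh ÷ 60 h = 1.55 kW = 1550 W

1550 W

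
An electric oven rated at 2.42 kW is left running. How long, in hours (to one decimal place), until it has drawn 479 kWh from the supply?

197.9 h

Hours = 479 kWh ÷ 2.42 kW = 197.9 h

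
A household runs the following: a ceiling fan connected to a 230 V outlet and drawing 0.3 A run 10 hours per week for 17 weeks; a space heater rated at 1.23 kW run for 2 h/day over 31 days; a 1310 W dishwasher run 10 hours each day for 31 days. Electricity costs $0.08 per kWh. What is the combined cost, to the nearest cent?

ceiling fan: Power = 0.3 A × 230 V = 69 W = 0.069 kW
ceiling fan: Runtime = 10 h/week × 17 weeks = 170 h
ceiling fan: 0.069 kW × 170 h = 11.73 kWh
space heater: Runtime = 2 h/day × 31 days = 62 h
space heater: 1.23 kW × 62 h = 76.26 kWh
dishwasher: Runtime = 10 h/day × 31 days = 310 h
dishwasher: 1.31 kW × 310 h = 406.1 kWh
Total energy = 494.09 kWh
Cost = 494.09 × $0.08 = $39.53

$39.53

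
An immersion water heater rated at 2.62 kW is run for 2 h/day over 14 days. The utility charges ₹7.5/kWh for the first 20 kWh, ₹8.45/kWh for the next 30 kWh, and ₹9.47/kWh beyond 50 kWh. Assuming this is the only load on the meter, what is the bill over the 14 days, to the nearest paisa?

₹624.72

Runtime = 2 h/day × 14 days = 28 h
Energy = 2.62 kW × 28 h = 73.36 kWh
Tier 1 (0–20 kWh): 20 × ₹7.5 = ₹150
Tier 2 (20–50 kWh): 30 × ₹8.45 = ₹253.5
Above 50 kWh: 23.36 × ₹9.47 = ₹221.2192
Bill = ₹624.72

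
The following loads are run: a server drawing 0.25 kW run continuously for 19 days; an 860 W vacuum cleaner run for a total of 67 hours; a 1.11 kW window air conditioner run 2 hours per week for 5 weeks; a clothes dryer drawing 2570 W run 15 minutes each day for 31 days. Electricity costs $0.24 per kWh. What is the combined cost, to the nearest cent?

$48.63

server: Runtime = 24 h × 19 = 456 h
server: 0.25 kW × 456 h = 114 kWh
vacuum cleaner: 0.86 kW × 67 h = 57.62 kWh
window air conditioner: Runtime = 2 h/week × 5 weeks = 10 h
window air conditioner: 1.11 kW × 10 h = 11.1 kWh
clothes dryer: Runtime = 15 min × 31 = 465 min = 7.75 h
clothes dryer: 2.57 kW × 7.75 h = 19.9175 kWh
Total energy = 202.6375 kWh
Cost = 202.6375 × $0.24 = $48.63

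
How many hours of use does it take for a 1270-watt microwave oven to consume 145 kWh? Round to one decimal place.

Hours = 145 kWh ÷ 1.27 kW = 114.2 h

114.2 h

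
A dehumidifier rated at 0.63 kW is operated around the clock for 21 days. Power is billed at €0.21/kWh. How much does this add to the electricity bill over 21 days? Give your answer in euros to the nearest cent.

€66.68

Runtime = 24 h × 21 = 504 h
Energy = 0.63 kW × 504 h = 317.52 kWh
Cost = 317.52 kWh × €0.21/kWh = €66.68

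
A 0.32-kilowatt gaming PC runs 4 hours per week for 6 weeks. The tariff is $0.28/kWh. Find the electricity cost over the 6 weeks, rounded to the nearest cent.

Runtime = 4 h/week × 6 weeks = 24 h
Energy = 0.32 kW × 24 h = 7.68 kWh
Cost = 7.68 kWh × $0.28/kWh = $2.15

$2.15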